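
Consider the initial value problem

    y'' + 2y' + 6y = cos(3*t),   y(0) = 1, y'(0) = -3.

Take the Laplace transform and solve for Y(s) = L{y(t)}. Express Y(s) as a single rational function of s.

Take the Laplace transform of both sides.
Using L{y''} = s^2 Y - s·y(0) - y'(0) and L{y'} = sY - y(0), with y(0) = 1, y'(0) = -3, the left side becomes (s^2 + 2*s + 6)Y - (s - 1).
The right side is L{cos(3*t)} = s/(s^2 + 9).
So (s^2 + 2*s + 6)Y = s/(s^2 + 9) + (s - 1).
Divide through and combine into a single rational function.

Y(s) = (s^3 - s^2 + 10*s - 9)/(s^4 + 2*s^3 + 15*s^2 + 18*s + 54)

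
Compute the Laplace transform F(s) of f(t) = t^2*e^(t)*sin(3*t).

F(s) = 18*(s^2 - 2*s - 2)/(s^2 - 2*s + 10)^3

L{sin(3t)} = 3/(s^2 + 9).
Multiplying by e^(t) shifts s → s - 1, so L{e^(t)*sin(3*t)} = 3/((s - 1)^2 + 9).
Then apply L{t^2·g(t)} = (-1)^2 d^2/ds^2[G(s)] with G(s) = 3/((s - 1)^2 + 9):
differentiating 2 times and applying the sign gives 18*(s^2 - 2*s - 2)/(s^2 - 2*s + 10)^3.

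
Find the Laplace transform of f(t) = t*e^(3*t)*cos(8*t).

(s - 11)*(s + 5)/(s^2 - 6*s + 73)^2

L{cos(8t)} = s/(s^2 + 64).
Multiplying by e^(3t) shifts s → s - 3, so L{e^(3*t)*cos(8*t)} = (s - 3)/((s - 3)^2 + 64).
Then apply L{t·g(t)} = -d/ds[G(s)] with G(s) = (s - 3)/((s - 3)^2 + 64):
differentiating 1 time and applying the sign gives (s - 11)*(s + 5)/(s^2 - 6*s + 73)^2.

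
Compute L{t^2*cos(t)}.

L{cos(t)} = s/(s^2 + 1).
Then apply L{t^2·g(t)} = (-1)^2 d^2/ds^2[G(s)] with G(s) = s/(s^2 + 1):
differentiating 2 times and applying the sign gives 2*s*(s^2 - 3)/(s^2 + 1)^3.

2*s*(s^2 - 3)/(s^2 + 1)^3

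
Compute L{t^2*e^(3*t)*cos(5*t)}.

2*(s - 3)*(s^2 - 6*s - 66)/(s^2 - 6*s + 34)^3

L{cos(5t)} = s/(s^2 + 25).
Multiplying by e^(3t) shifts s → s - 3, so L{e^(3*t)*cos(5*t)} = (s - 3)/((s - 3)^2 + 25).
Then apply L{t^2·g(t)} = (-1)^2 d^2/ds^2[H(s)] with H(s) = (s - 3)/((s - 3)^2 + 25):
differentiating 2 times and applying the sign gives 2*(s - 3)*(s^2 - 6*s - 66)/(s^2 - 6*s + 34)^3.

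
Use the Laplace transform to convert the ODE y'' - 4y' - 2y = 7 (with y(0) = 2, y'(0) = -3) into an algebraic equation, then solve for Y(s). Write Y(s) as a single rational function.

Take the Laplace transform of both sides.
Using L{y''} = s^2 Y - s·y(0) - y'(0) and L{y'} = sY - y(0), with y(0) = 2, y'(0) = -3, the left side becomes (s^2 - 4*s - 2)Y - (2*s - 11).
The right side is L{7} = 7/s.
So (s^2 - 4*s - 2)Y = 7/s + (2*s - 11).
Solve for Y(s) and write it as one ratio of polynomials.

Y(s) = (2*s^2 - 11*s + 7)/(s^3 - 4*s^2 - 2*s)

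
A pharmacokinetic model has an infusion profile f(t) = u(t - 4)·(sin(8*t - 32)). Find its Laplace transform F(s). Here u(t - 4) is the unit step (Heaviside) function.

By the second shifting theorem, L{u(t - c)·g(t - c)} = e^(-cs)·G(s) with c = 4 and G(s) = L{g(t)}.
L{sin(8t)} = 8/(s^2 + 64).

F(s) = 8*exp(-4*s)/(s^2 + 64)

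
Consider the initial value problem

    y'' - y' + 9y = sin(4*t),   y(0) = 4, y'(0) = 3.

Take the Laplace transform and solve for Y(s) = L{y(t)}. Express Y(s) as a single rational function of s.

Y(s) = (4*s^3 - s^2 + 64*s - 12)/(s^4 - s^3 + 25*s^2 - 16*s + 144)

Apply the Laplace transform to the equation.
The derivative rules (L{y''} = s^2 Y - s·y(0) - y'(0) and L{y'} = sY - y(0), with y(0) = 4, y'(0) = 3) turn the left side into (s^2 - s + 9)Y - (4*s - 1).
The right side is L{sin(4*t)} = 4/(s^2 + 16).
So (s^2 - s + 9)Y = 4/(s^2 + 16) + (4*s - 1).
Divide through and combine into a single rational function.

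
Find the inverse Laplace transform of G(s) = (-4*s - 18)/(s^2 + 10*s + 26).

2*exp(-5*t)*sin(t) - 4*exp(-5*t)*cos(t)

Complete the square in the denominator: s^2 + 10*s + 26 = (s + 5)^2 + 1^2.
Split the numerator to match: -4*s - 18 = -4·(s + 5) + 2·1.
Invert each term: -4·(s + 5)/((s + 5)^2 + 1) ↔ -4e^(-5t)cos(t); 2·1/((s + 5)^2 + 1) ↔ 2e^(-5t)sin(t).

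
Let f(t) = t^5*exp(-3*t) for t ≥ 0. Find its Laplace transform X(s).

L{t^5} = 5!/s^6 = 120/s^6.
By the first shifting theorem, multiplying by e^(-3t) replaces s with s + 3.

X(s) = 120/(s + 3)^6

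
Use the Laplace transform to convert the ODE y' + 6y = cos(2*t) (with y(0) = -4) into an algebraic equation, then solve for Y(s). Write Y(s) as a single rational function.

Y(s) = (-4*s^2 + s - 16)/(s^3 + 6*s^2 + 4*s + 24)

Take the Laplace transform of both sides.
With L{y'} = sY - y(0) = sY - (-4): the LHS transforms to (s + 6)Y - (-4).
The right side is L{cos(2*t)} = s/(s^2 + 4).
So (s + 6)Y = s/(s^2 + 4) + (-4).
Isolate Y and clear denominators.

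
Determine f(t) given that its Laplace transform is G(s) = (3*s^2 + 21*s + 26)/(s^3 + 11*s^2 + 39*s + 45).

Factor the denominator: s^3 + 11*s^2 + 39*s + 45 = (s + 3)^2*(s + 5).
Partial fraction decomposition gives [4/(s + 3)] + [-5/(s + 3)^2] + [-1/(s + 5)].
Invert each term: 4/(s + 3) ↔ 4e^(-3t); -5/(s + 3)^2 ↔ -5t·e^(-3t); -1/(s + 5) ↔ -e^(-5t).

f(t) = -5*t*exp(-3*t) + 4*exp(-3*t) - exp(-5*t)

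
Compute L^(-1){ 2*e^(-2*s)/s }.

Heaviside(t - 2)*(2)

The factor e^(-2s) signals a time shift by c = 2 (second shifting theorem).
L{2} = 2/s, so L^-1{2/s} = 2.
Hence the inverse is u(t - 2) times that function evaluated at t - 2.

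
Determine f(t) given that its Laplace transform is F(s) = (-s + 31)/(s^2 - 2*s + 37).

f(t) = 5*exp(t)*sin(6*t) - exp(t)*cos(6*t)

Complete the square in the denominator: s^2 - 2*s + 37 = (s - 1)^2 + 6^2.
Split the numerator to match: -s + 31 = -1·(s - 1) + 5·6.
Invert each term: -1·(s - 1)/((s - 1)^2 + 36) ↔ -e^(t)cos(6t); 5·6/((s - 1)^2 + 36) ↔ 5e^(t)sin(6t).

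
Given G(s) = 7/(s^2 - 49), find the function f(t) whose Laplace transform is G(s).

Since L{sinh(7t)} = 7/(s^2 - 49), the inverse is sinh(7*t).

f(t) = sinh(7*t)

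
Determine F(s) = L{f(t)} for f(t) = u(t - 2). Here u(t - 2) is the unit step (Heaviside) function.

By the second shifting theorem, L{u(t - c)·g(t - c)} = e^(-cs)·G(s) with c = 2 and G(s) = L{g(t)}.
L{1} = 1/s.

F(s) = exp(-2*s)/s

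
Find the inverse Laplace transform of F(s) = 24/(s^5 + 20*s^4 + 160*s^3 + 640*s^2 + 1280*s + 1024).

t^4*exp(-4*t)

Rewrite the denominator: s^5 + 20*s^4 + 160*s^3 + 640*s^2 + 1280*s + 1024 = (s + 4)^5.
The form in (s + 4) signals a first-shifting-theorem factor e^(-4t).
Since L{t^4} = 4!/s^5 = 24/s^5, the inverse is t^4*exp(-4*t).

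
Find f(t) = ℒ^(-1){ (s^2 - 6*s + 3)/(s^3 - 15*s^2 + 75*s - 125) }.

f(t) = -t^2*exp(5*t) + 4*t*exp(5*t) + exp(5*t)

Factor the denominator: s^3 - 15*s^2 + 75*s - 125 = (s - 5)^3.
Partial fraction decomposition gives [1/(s - 5)] + [4/(s - 5)^2] + [-2/(s - 5)^3].
Invert each term: 1/(s - 5) ↔ e^(5t); 4/(s - 5)^2 ↔ 4t·e^(5t); -2/(s - 5)^3 ↔ (-1)t^2·e^(5t).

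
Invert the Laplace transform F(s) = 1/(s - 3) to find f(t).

Since L{e^(3t)} = 1/(s - 3), the inverse is e^(3*t).

f(t) = exp(3*t)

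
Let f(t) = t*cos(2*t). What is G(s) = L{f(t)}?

G(s) = (s - 2)*(s + 2)/(s^2 + 4)^2

L{cos(2t)} = s/(s^2 + 4).
Then apply L{t·g(t)} = -d/ds[H(s)] with H(s) = s/(s^2 + 4):
differentiating 1 time and applying the sign gives (s - 2)*(s + 2)/(s^2 + 4)^2.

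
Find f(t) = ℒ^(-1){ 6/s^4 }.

Since L{t^3} = 3!/s^4 = 6/s^4, the inverse is t^3.

f(t) = t^3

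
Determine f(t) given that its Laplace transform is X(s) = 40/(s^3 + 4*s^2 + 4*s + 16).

f(t) = 4*sin(2*t) - 2*cos(2*t) + 2*exp(-4*t)

Factor the denominator: s^3 + 4*s^2 + 4*s + 16 = (s + 4)*(s^2 + 4).
Partial fraction decomposition gives [2/(s + 4)] + [-2*s/(s^2 + 4)] + [8/(s^2 + 4)].
Invert each term: 2/(s + 4) ↔ 2e^(-4t); -2·s/(s^2 + 4) ↔ -2cos(2t); 4·2/(s^2 + 4) ↔ 4sin(2t).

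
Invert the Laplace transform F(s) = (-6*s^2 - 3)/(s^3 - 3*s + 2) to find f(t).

Factor the denominator: s^3 - 3*s + 2 = (s - 1)^2*(s + 2).
Partial fraction decomposition gives [-3/(s - 1)] + [-3/(s - 1)^2] + [-3/(s + 2)].
Invert each term: -3/(s - 1) ↔ -3e^(t); -3/(s - 1)^2 ↔ -3t·e^(t); -3/(s + 2) ↔ -3e^(-2t).

f(t) = -3*t*exp(t) - 3*exp(t) - 3*exp(-2*t)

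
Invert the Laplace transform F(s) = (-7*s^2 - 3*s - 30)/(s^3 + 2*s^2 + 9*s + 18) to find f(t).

Factor the denominator: s^3 + 2*s^2 + 9*s + 18 = (s + 2)*(s^2 + 9).
Partial fraction decomposition gives [-4/(s + 2)] + [-3*s/(s^2 + 9)] + [3/(s^2 + 9)].
Invert each term: -4/(s + 2) ↔ -4e^(-2t); -3·s/(s^2 + 9) ↔ -3cos(3t); 1·3/(s^2 + 9) ↔ sin(3t).

f(t) = sin(3*t) - 3*cos(3*t) - 4*exp(-2*t)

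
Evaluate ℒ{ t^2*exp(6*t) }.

L{e^(6t)} = 1/(s - 6).
Then apply L{t^2·g(t)} = (-1)^2 d^2/ds^2[G(s)] with G(s) = 1/(s - 6):
differentiating 2 times and applying the sign gives 2/(s - 6)^3.

2/(s - 6)^3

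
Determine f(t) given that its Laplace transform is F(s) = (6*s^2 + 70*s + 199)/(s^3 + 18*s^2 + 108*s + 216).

Factor the denominator: s^3 + 18*s^2 + 108*s + 216 = (s + 6)^3.
Partial fraction decomposition gives [6/(s + 6)] + [-2/(s + 6)^2] + [-5/(s + 6)^3].
Invert each term: 6/(s + 6) ↔ 6e^(-6t); -2/(s + 6)^2 ↔ -2t·e^(-6t); -5/(s + 6)^3 ↔ (-5/2)t^2·e^(-6t).

f(t) = -5*t^2*exp(-6*t)/2 - 2*t*exp(-6*t) + 6*exp(-6*t)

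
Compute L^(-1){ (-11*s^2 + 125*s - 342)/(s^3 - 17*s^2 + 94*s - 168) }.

-2*exp(7*t) - 6*exp(6*t) - 3*exp(4*t)

Factor the denominator: s^3 - 17*s^2 + 94*s - 168 = (s - 7)*(s - 6)*(s - 4).
Partial fraction decomposition gives [-2/(s - 7)] + [-6/(s - 6)] + [-3/(s - 4)].
Invert each term: -2/(s - 7) ↔ -2e^(7t); -6/(s - 6) ↔ -6e^(6t); -3/(s - 4) ↔ -3e^(4t).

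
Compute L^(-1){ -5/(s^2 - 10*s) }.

-exp(5*t)*sinh(5*t)

Rewrite the denominator: s^2 - 10*s = (s - 5)^2 - 25.
The form in (s - 5) signals a first-shifting-theorem factor e^(5t).
Since L{sinh(5t)} = 5/(s^2 - 25), the inverse is exp(5*t)*sinh(5*t), scaled by -1.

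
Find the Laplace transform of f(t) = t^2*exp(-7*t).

L{e^(-7t)} = 1/(s + 7).
Then apply L{t^2·g(t)} = (-1)^2 d^2/ds^2[H(s)] with H(s) = 1/(s + 7):
differentiating 2 times and applying the sign gives 2/(s + 7)^3.

2/(s + 7)^3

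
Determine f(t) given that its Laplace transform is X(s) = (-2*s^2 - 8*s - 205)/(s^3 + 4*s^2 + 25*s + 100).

f(t) = -4*sin(5*t) + 3*cos(5*t) - 5*exp(-4*t)

Factor the denominator: s^3 + 4*s^2 + 25*s + 100 = (s + 4)*(s^2 + 25).
Partial fraction decomposition gives [-5/(s + 4)] + [3*s/(s^2 + 25)] + [-20/(s^2 + 25)].
Invert each term: -5/(s + 4) ↔ -5e^(-4t); 3·s/(s^2 + 25) ↔ 3cos(5t); -4·5/(s^2 + 25) ↔ -4sin(5t).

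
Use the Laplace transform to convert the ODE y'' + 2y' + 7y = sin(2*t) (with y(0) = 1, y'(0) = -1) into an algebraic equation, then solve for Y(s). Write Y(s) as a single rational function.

Y(s) = (s^3 + s^2 + 4*s + 6)/(s^4 + 2*s^3 + 11*s^2 + 8*s + 28)

Laplace-transform each side.
The derivative rules (L{y''} = s^2 Y - s·y(0) - y'(0) and L{y'} = sY - y(0), with y(0) = 1, y'(0) = -1) turn the left side into (s^2 + 2*s + 7)Y - (s + 1).
The right side is L{sin(2*t)} = 2/(s^2 + 4).
So (s^2 + 2*s + 7)Y = 2/(s^2 + 4) + (s + 1).
Divide through and combine into a single rational function.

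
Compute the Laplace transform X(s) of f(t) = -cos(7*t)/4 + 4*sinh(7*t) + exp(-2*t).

Apply the Laplace transform termwise.
L{e^(-2t)} = 1/(s + 2); (4)·[L{sinh(7t)} = 7/(s^2 - 49)]; (-1/4)·[L{cos(7t)} = s/(s^2 + 49)].

X(s) = -s/(4*(s^2 + 49)) + 28/(s^2 - 49) + 1/(s + 2)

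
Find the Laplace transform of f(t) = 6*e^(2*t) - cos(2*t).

By linearity of the Laplace transform, transform each term separately.
(6)·[L{e^(2t)} = 1/(s - 2)]; (-1)·[L{cos(2t)} = s/(s^2 + 4)].

-s/(s^2 + 4) + 6/(s - 2)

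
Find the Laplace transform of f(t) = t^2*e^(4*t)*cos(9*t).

L{cos(9t)} = s/(s^2 + 81).
Multiplying by e^(4t) shifts s → s - 4, so L{e^(4*t)*cos(9*t)} = (s - 4)/((s - 4)^2 + 81).
Then apply L{t^2·g(t)} = (-1)^2 d^2/ds^2[G(s)] with G(s) = (s - 4)/((s - 4)^2 + 81):
differentiating 2 times and applying the sign gives 2*(s - 4)*(s^2 - 8*s - 227)/(s^2 - 8*s + 97)^3.

2*(s - 4)*(s^2 - 8*s - 227)/(s^2 - 8*s + 97)^3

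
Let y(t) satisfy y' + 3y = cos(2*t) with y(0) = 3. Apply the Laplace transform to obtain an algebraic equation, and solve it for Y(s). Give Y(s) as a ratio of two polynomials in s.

Y(s) = (3*s^2 + s + 12)/(s^3 + 3*s^2 + 4*s + 12)

Apply the Laplace transform to the equation.
Using L{y'} = sY - y(0) = sY - 3, the left side becomes (s + 3)Y - (3).
The right side is L{cos(2*t)} = s/(s^2 + 4).
So (s + 3)Y = s/(s^2 + 4) + (3).
Divide through and combine into a single rational function.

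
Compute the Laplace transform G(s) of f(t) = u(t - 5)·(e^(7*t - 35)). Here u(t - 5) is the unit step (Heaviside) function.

G(s) = exp(-5*s)/(s - 7)

By the second shifting theorem, L{u(t - c)·g(t - c)} = e^(-cs)·H(s) with c = 5 and H(s) = L{g(t)}.
L{e^(7t)} = 1/(s - 7).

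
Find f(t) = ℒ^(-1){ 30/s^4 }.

Since L{t^3} = 3!/s^4 = 6/s^4, the inverse is t^3, scaled by 5.

f(t) = 5*t^3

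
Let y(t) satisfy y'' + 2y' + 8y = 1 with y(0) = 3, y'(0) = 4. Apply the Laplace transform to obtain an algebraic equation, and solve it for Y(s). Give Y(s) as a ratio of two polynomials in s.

Y(s) = (3*s^2 + 10*s + 1)/(s^3 + 2*s^2 + 8*s)

Apply the Laplace transform to the equation.
The derivative rules (L{y''} = s^2 Y - s·y(0) - y'(0) and L{y'} = sY - y(0), with y(0) = 3, y'(0) = 4) turn the left side into (s^2 + 2*s + 8)Y - (3*s + 10).
The right side is L{1} = 1/s.
So (s^2 + 2*s + 8)Y = 1/s + (3*s + 10).
Solve for Y(s) and write it as one ratio of polynomials.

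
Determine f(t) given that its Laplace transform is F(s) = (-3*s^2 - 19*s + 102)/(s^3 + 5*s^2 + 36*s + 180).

f(t) = sin(6*t) - 5*cos(6*t) + 2*exp(-5*t)

Factor the denominator: s^3 + 5*s^2 + 36*s + 180 = (s + 5)*(s^2 + 36).
Partial fraction decomposition gives [2/(s + 5)] + [-5*s/(s^2 + 36)] + [6/(s^2 + 36)].
Invert each term: 2/(s + 5) ↔ 2e^(-5t); -5·s/(s^2 + 36) ↔ -5cos(6t); 1·6/(s^2 + 36) ↔ sin(6t).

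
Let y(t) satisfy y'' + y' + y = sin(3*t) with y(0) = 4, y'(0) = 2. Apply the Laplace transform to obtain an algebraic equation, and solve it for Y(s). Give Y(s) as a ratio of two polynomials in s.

Transform both sides with L{·}.
With L{y''} = s^2 Y - s·y(0) - y'(0) and L{y'} = sY - y(0), with y(0) = 4, y'(0) = 2: the LHS transforms to (s^2 + s + 1)Y - (4*s + 6).
The right side is L{sin(3*t)} = 3/(s^2 + 9).
So (s^2 + s + 1)Y = 3/(s^2 + 9) + (4*s + 6).
Solve for Y(s) and write it as one ratio of polynomials.

Y(s) = (4*s^3 + 6*s^2 + 36*s + 57)/(s^4 + s^3 + 10*s^2 + 9*s + 9)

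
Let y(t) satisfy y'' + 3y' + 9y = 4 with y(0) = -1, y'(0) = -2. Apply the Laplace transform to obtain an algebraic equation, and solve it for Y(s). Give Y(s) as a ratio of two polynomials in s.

Laplace-transform each side.
With L{y''} = s^2 Y - s·y(0) - y'(0) and L{y'} = sY - y(0), with y(0) = -1, y'(0) = -2: the LHS transforms to (s^2 + 3*s + 9)Y - (-s - 5).
The right side is L{4} = 4/s.
So (s^2 + 3*s + 9)Y = 4/s + (-s - 5).
Divide through and combine into a single rational function.

Y(s) = (-s^2 - 5*s + 4)/(s^3 + 3*s^2 + 9*s)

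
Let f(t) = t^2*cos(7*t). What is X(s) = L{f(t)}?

L{cos(7t)} = s/(s^2 + 49).
Then apply L{t^2·g(t)} = (-1)^2 d^2/ds^2[G(s)] with G(s) = s/(s^2 + 49):
differentiating 2 times and applying the sign gives 2*s*(s^2 - 147)/(s^2 + 49)^3.

X(s) = 2*s*(s^2 - 147)/(s^2 + 49)^3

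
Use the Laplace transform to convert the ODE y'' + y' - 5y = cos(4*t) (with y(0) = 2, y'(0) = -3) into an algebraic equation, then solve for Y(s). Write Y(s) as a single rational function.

Y(s) = (2*s^3 - s^2 + 33*s - 16)/(s^4 + s^3 + 11*s^2 + 16*s - 80)

Apply the Laplace transform to the equation.
Using L{y''} = s^2 Y - s·y(0) - y'(0) and L{y'} = sY - y(0), with y(0) = 2, y'(0) = -3, the left side becomes (s^2 + s - 5)Y - (2*s - 1).
The right side is L{cos(4*t)} = s/(s^2 + 16).
So (s^2 + s - 5)Y = s/(s^2 + 16) + (2*s - 1).
Solve for Y(s) and write it as one ratio of polynomials.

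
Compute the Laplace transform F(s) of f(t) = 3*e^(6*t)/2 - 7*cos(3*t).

F(s) = -7*s/(s^2 + 9) + 3/(2*(s - 6))

Apply the Laplace transform termwise.
(3/2)·[L{e^(6t)} = 1/(s - 6)]; (-7)·[L{cos(3t)} = s/(s^2 + 9)].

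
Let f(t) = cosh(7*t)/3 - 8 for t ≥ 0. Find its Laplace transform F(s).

By linearity of the Laplace transform, transform each term separately.
(1/3)·[L{cosh(7t)} = s/(s^2 - 49)]; L{-8} = -8/s.

F(s) = s/(3*(s^2 - 49)) - 8/s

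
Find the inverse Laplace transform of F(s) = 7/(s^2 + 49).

sin(7*t)

Since L{sin(7t)} = 7/(s^2 + 49), the inverse is sin(7*t).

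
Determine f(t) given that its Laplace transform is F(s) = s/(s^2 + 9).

f(t) = cos(3*t)

Since L{cos(3t)} = s/(s^2 + 9), the inverse is cos(3*t).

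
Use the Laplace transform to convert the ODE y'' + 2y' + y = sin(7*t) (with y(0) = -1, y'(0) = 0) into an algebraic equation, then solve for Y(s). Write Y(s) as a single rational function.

Y(s) = (-s^3 - 2*s^2 - 49*s - 91)/(s^4 + 2*s^3 + 50*s^2 + 98*s + 49)

Apply the Laplace transform to the equation.
Using L{y''} = s^2 Y - s·y(0) - y'(0) and L{y'} = sY - y(0), with y(0) = -1, y'(0) = 0, the left side becomes (s^2 + 2*s + 1)Y - (-s - 2).
The right side is L{sin(7*t)} = 7/(s^2 + 49).
So (s^2 + 2*s + 1)Y = 7/(s^2 + 49) + (-s - 2).
Divide through and combine into a single rational function.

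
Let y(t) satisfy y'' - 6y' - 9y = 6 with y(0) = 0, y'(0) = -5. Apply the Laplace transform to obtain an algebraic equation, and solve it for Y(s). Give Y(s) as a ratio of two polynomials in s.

Transform both sides with L{·}.
The derivative rules (L{y''} = s^2 Y - s·y(0) - y'(0) and L{y'} = sY - y(0), with y(0) = 0, y'(0) = -5) turn the left side into (s^2 - 6*s - 9)Y - (-5).
The right side is L{6} = 6/s.
So (s^2 - 6*s - 9)Y = 6/s + (-5).
Isolate Y and clear denominators.

Y(s) = (-5*s + 6)/(s^3 - 6*s^2 - 9*s)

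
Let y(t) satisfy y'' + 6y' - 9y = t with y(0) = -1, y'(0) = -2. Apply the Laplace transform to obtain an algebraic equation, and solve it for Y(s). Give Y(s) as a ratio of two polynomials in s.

Take the Laplace transform of both sides.
With L{y''} = s^2 Y - s·y(0) - y'(0) and L{y'} = sY - y(0), with y(0) = -1, y'(0) = -2: the LHS transforms to (s^2 + 6*s - 9)Y - (-s - 8).
The right side is L{t} = s^(-2).
So (s^2 + 6*s - 9)Y = s^(-2) + (-s - 8).
Isolate Y and clear denominators.

Y(s) = (-s^3 - 8*s^2 + 1)/(s^4 + 6*s^3 - 9*s^2)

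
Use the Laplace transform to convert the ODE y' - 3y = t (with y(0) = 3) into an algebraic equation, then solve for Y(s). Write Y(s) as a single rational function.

Y(s) = (3*s^2 + 1)/(s^3 - 3*s^2)

Laplace-transform each side.
The derivative rules (L{y'} = sY - y(0) = sY - 3) turn the left side into (s - 3)Y - (3).
The right side is L{t} = s^(-2).
So (s - 3)Y = s^(-2) + (3).
Solve for Y(s) and write it as one ratio of polynomials.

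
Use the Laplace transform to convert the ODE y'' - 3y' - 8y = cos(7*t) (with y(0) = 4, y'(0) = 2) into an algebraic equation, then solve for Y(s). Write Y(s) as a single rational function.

Take the Laplace transform of both sides.
The derivative rules (L{y''} = s^2 Y - s·y(0) - y'(0) and L{y'} = sY - y(0), with y(0) = 4, y'(0) = 2) turn the left side into (s^2 - 3*s - 8)Y - (4*s - 10).
The right side is L{cos(7*t)} = s/(s^2 + 49).
So (s^2 - 3*s - 8)Y = s/(s^2 + 49) + (4*s - 10).
Divide through and combine into a single rational function.

Y(s) = (4*s^3 - 10*s^2 + 197*s - 490)/(s^4 - 3*s^3 + 41*s^2 - 147*s - 392)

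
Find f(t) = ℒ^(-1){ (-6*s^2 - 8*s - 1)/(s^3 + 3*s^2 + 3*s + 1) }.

f(t) = t^2*exp(-t)/2 + 4*t*exp(-t) - 6*exp(-t)

Factor the denominator: s^3 + 3*s^2 + 3*s + 1 = (s + 1)^3.
Partial fraction decomposition gives [-6/(s + 1)] + [4/(s + 1)^2] + [(s + 1)^(-3)].
Invert each term: -6/(s + 1) ↔ -6e^(-t); 4/(s + 1)^2 ↔ 4t·e^(-t); 1/(s + 1)^3 ↔ (1/2)t^2·e^(-t).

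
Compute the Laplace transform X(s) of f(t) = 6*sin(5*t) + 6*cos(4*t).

Apply the Laplace transform termwise.
(6)·[L{sin(5t)} = 5/(s^2 + 25)]; (6)·[L{cos(4t)} = s/(s^2 + 16)].

X(s) = 6*s/(s^2 + 16) + 30/(s^2 + 25)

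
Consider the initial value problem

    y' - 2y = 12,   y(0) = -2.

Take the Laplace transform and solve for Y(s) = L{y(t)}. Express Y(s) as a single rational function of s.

Take the Laplace transform of both sides.
With L{y'} = sY - y(0) = sY - (-2): the LHS transforms to (s - 2)Y - (-2).
The right side is L{12} = 12/s.
So (s - 2)Y = 12/s + (-2).
Isolate Y and clear denominators.

Y(s) = (-2*s + 12)/(s^2 - 2*s)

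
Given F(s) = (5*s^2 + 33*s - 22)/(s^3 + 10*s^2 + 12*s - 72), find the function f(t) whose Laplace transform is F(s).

Factor the denominator: s^3 + 10*s^2 + 12*s - 72 = (s - 2)*(s + 6)^2.
Partial fraction decomposition gives [4/(s + 6)] + [5/(s + 6)^2] + [1/(s - 2)].
Invert each term: 4/(s + 6) ↔ 4e^(-6t); 5/(s + 6)^2 ↔ 5t·e^(-6t); 1/(s - 2) ↔ e^(2t).

f(t) = 5*t*exp(-6*t) + exp(2*t) + 4*exp(-6*t)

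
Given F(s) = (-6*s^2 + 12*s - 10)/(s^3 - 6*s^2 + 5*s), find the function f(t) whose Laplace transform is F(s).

Factor the denominator: s^3 - 6*s^2 + 5*s = s*(s - 5)*(s - 1).
Partial fraction decomposition gives [1/(s - 1)] + [-2/s] + [-5/(s - 5)].
Invert each term: 1/(s - 1) ↔ e^(t); -2/(s - 0) ↔ -2e^(0t); -5/(s - 5) ↔ -5e^(5t).

f(t) = -5*exp(5*t) + exp(t) - 2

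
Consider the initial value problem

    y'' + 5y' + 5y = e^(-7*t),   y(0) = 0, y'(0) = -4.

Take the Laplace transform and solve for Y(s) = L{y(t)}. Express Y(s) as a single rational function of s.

Y(s) = (-4*s - 27)/(s^3 + 12*s^2 + 40*s + 35)

Transform both sides with L{·}.
The derivative rules (L{y''} = s^2 Y - s·y(0) - y'(0) and L{y'} = sY - y(0), with y(0) = 0, y'(0) = -4) turn the left side into (s^2 + 5*s + 5)Y - (-4).
The right side is L{e^(-7*t)} = 1/(s + 7).
So (s^2 + 5*s + 5)Y = 1/(s + 7) + (-4).
Solve for Y(s) and write it as one ratio of polynomials.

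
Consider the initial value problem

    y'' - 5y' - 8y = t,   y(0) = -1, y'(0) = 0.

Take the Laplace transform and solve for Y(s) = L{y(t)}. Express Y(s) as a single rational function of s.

Y(s) = (-s^3 + 5*s^2 + 1)/(s^4 - 5*s^3 - 8*s^2)

Take the Laplace transform of both sides.
With L{y''} = s^2 Y - s·y(0) - y'(0) and L{y'} = sY - y(0), with y(0) = -1, y'(0) = 0: the LHS transforms to (s^2 - 5*s - 8)Y - (-s + 5).
The right side is L{t} = s^(-2).
So (s^2 - 5*s - 8)Y = s^(-2) + (-s + 5).
Solve for Y(s) and write it as one ratio of polynomials.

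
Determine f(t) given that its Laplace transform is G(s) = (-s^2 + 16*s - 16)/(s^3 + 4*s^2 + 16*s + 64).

f(t) = 2*sin(4*t) + 2*cos(4*t) - 3*exp(-4*t)

Factor the denominator: s^3 + 4*s^2 + 16*s + 64 = (s + 4)*(s^2 + 16).
Partial fraction decomposition gives [-3/(s + 4)] + [2*s/(s^2 + 16)] + [8/(s^2 + 16)].
Invert each term: -3/(s + 4) ↔ -3e^(-4t); 2·s/(s^2 + 16) ↔ 2cos(4t); 2·4/(s^2 + 16) ↔ 2sin(4t).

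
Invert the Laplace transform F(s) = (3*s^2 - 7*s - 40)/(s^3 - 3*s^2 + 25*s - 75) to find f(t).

f(t) = -exp(3*t) + sin(5*t) + 4*cos(5*t)

Factor the denominator: s^3 - 3*s^2 + 25*s - 75 = (s - 3)*(s^2 + 25).
Partial fraction decomposition gives [-1/(s - 3)] + [4*s/(s^2 + 25)] + [5/(s^2 + 25)].
Invert each term: -1/(s - 3) ↔ -e^(3t); 4·s/(s^2 + 25) ↔ 4cos(5t); 1·5/(s^2 + 25) ↔ sin(5t).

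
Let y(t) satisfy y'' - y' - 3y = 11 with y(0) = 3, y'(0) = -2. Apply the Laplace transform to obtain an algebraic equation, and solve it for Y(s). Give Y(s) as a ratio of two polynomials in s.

Y(s) = (3*s^2 - 5*s + 11)/(s^3 - s^2 - 3*s)

Take the Laplace transform of both sides.
With L{y''} = s^2 Y - s·y(0) - y'(0) and L{y'} = sY - y(0), with y(0) = 3, y'(0) = -2: the LHS transforms to (s^2 - s - 3)Y - (3*s - 5).
The right side is L{11} = 11/s.
So (s^2 - s - 3)Y = 11/s + (3*s - 5).
Divide through and combine into a single rational function.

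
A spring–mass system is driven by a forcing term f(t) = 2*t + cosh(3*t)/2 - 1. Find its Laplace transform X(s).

By linearity of the Laplace transform, transform each term separately.
(2)·[L{t} = 1!/s^2 = 1/s^2]; (1/2)·[L{cosh(3t)} = s/(s^2 - 9)]; L{-1} = -1/s.

X(s) = s/(2*(s^2 - 9)) - 1/s + 2/s^2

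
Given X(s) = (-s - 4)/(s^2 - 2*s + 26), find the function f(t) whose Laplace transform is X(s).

Complete the square in the denominator: s^2 - 2*s + 26 = (s - 1)^2 + 5^2.
Split the numerator to match: -s - 4 = -1·(s - 1) - 1·5.
Invert each term: -1·(s - 1)/((s - 1)^2 + 25) ↔ -e^(t)cos(5t); -1·5/((s - 1)^2 + 25) ↔ -e^(t)sin(5t).

f(t) = -exp(t)*sin(5*t) - exp(t)*cos(5*t)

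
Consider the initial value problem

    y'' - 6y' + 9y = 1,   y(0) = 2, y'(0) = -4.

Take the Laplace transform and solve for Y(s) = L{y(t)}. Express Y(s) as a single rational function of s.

Y(s) = (2*s^2 - 16*s + 1)/(s^3 - 6*s^2 + 9*s)

Laplace-transform each side.
The derivative rules (L{y''} = s^2 Y - s·y(0) - y'(0) and L{y'} = sY - y(0), with y(0) = 2, y'(0) = -4) turn the left side into (s^2 - 6*s + 9)Y - (2*s - 16).
The right side is L{1} = 1/s.
So (s^2 - 6*s + 9)Y = 1/s + (2*s - 16).
Solve for Y(s) and write it as one ratio of polynomials.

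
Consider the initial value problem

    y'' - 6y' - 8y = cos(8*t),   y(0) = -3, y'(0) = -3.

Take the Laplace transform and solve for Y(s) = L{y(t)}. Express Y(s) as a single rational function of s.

Transform both sides with L{·}.
With L{y''} = s^2 Y - s·y(0) - y'(0) and L{y'} = sY - y(0), with y(0) = -3, y'(0) = -3: the LHS transforms to (s^2 - 6*s - 8)Y - (-3*s + 15).
The right side is L{cos(8*t)} = s/(s^2 + 64).
So (s^2 - 6*s - 8)Y = s/(s^2 + 64) + (-3*s + 15).
Isolate Y and clear denominators.

Y(s) = (-3*s^3 + 15*s^2 - 191*s + 960)/(s^4 - 6*s^3 + 56*s^2 - 384*s - 512)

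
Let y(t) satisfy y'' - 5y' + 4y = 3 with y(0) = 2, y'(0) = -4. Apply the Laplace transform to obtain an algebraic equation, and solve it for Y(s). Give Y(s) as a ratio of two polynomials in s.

Take the Laplace transform of both sides.
Using L{y''} = s^2 Y - s·y(0) - y'(0) and L{y'} = sY - y(0), with y(0) = 2, y'(0) = -4, the left side becomes (s^2 - 5*s + 4)Y - (2*s - 14).
The right side is L{3} = 3/s.
So (s^2 - 5*s + 4)Y = 3/s + (2*s - 14).
Divide through and combine into a single rational function.

Y(s) = (2*s^2 - 14*s + 3)/(s^3 - 5*s^2 + 4*s)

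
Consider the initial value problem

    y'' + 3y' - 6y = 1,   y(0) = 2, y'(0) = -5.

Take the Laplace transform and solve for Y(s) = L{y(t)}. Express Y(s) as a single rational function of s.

Transform both sides with L{·}.
With L{y''} = s^2 Y - s·y(0) - y'(0) and L{y'} = sY - y(0), with y(0) = 2, y'(0) = -5: the LHS transforms to (s^2 + 3*s - 6)Y - (2*s + 1).
The right side is L{1} = 1/s.
So (s^2 + 3*s - 6)Y = 1/s + (2*s + 1).
Divide through and combine into a single rational function.

Y(s) = (2*s^2 + s + 1)/(s^3 + 3*s^2 - 6*s)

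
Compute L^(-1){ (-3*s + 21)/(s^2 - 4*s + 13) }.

Complete the square in the denominator: s^2 - 4*s + 13 = (s - 2)^2 + 3^2.
Split the numerator to match: -3*s + 21 = -3·(s - 2) + 5·3.
Invert each term: -3·(s - 2)/((s - 2)^2 + 9) ↔ -3e^(2t)cos(3t); 5·3/((s - 2)^2 + 9) ↔ 5e^(2t)sin(3t).

5*exp(2*t)*sin(3*t) - 3*exp(2*t)*cos(3*t)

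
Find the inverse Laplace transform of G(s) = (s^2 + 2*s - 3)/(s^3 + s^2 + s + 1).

-sin(t) + 3*cos(t) - 2*exp(-t)

Factor the denominator: s^3 + s^2 + s + 1 = (s + 1)*(s^2 + 1).
Partial fraction decomposition gives [-2/(s + 1)] + [3*s/(s^2 + 1)] + [-1/(s^2 + 1)].
Invert each term: -2/(s + 1) ↔ -2e^(-t); 3·s/(s^2 + 1) ↔ 3cos(t); -1·1/(s^2 + 1) ↔ -sin(t).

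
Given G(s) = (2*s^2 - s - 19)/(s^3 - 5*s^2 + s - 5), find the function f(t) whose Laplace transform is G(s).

Factor the denominator: s^3 - 5*s^2 + s - 5 = (s - 5)*(s^2 + 1).
Partial fraction decomposition gives [1/(s - 5)] + [s/(s^2 + 1)] + [4/(s^2 + 1)].
Invert each term: 1/(s - 5) ↔ e^(5t); 1·s/(s^2 + 1) ↔ cos(t); 4·1/(s^2 + 1) ↔ 4sin(t).

f(t) = exp(5*t) + 4*sin(t) + cos(t)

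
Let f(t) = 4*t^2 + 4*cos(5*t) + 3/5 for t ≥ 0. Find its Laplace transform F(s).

The transform is linear, so treat each term independently.
(4)·[L{t^2} = 2!/s^3 = 2/s^3]; (4)·[L{cos(5t)} = s/(s^2 + 25)]; L{3/5} = (3/5)/s.

F(s) = 4*s/(s^2 + 25) + 3/(5*s) + 8/s^3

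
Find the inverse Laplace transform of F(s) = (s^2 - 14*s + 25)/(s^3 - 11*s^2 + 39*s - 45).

4*t*exp(3*t) - 5*exp(5*t) + 6*exp(3*t)

Factor the denominator: s^3 - 11*s^2 + 39*s - 45 = (s - 5)*(s - 3)^2.
Partial fraction decomposition gives [6/(s - 3)] + [4/(s - 3)^2] + [-5/(s - 5)].
Invert each term: 6/(s - 3) ↔ 6e^(3t); 4/(s - 3)^2 ↔ 4t·e^(3t); -5/(s - 5) ↔ -5e^(5t).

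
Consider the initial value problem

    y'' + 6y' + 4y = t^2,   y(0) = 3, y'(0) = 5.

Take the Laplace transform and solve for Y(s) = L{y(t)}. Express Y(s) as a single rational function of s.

Take the Laplace transform of both sides.
Using L{y''} = s^2 Y - s·y(0) - y'(0) and L{y'} = sY - y(0), with y(0) = 3, y'(0) = 5, the left side becomes (s^2 + 6*s + 4)Y - (3*s + 23).
The right side is L{t^2} = 2/s^3.
So (s^2 + 6*s + 4)Y = 2/s^3 + (3*s + 23).
Divide through and combine into a single rational function.

Y(s) = (3*s^4 + 23*s^3 + 2)/(s^5 + 6*s^4 + 4*s^3)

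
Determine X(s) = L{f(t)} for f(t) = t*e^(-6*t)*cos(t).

L{cos(t)} = s/(s^2 + 1).
Multiplying by e^(-6t) shifts s → s + 6, so L{e^(-6*t)*cos(t)} = (s + 6)/((s + 6)^2 + 1).
Then apply L{t·g(t)} = -d/ds[G(s)] with G(s) = (s + 6)/((s + 6)^2 + 1):
differentiating 1 time and applying the sign gives (s + 5)*(s + 7)/(s^2 + 12*s + 37)^2.

X(s) = (s + 5)*(s + 7)/(s^2 + 12*s + 37)^2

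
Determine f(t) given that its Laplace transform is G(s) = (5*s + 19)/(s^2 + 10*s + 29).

f(t) = -3*exp(-5*t)*sin(2*t) + 5*exp(-5*t)*cos(2*t)

Complete the square in the denominator: s^2 + 10*s + 29 = (s + 5)^2 + 2^2.
Split the numerator to match: 5*s + 19 = 5·(s + 5) - 3·2.
Invert each term: 5·(s + 5)/((s + 5)^2 + 4) ↔ 5e^(-5t)cos(2t); -3·2/((s + 5)^2 + 4) ↔ -3e^(-5t)sin(2t).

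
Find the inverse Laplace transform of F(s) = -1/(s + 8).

-exp(-8*t)

Since L{e^(-8t)} = 1/(s + 8), the inverse is exp(-8*t), scaled by -1.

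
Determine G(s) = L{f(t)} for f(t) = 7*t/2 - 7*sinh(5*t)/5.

Apply the Laplace transform termwise.
(-7/5)·[L{sinh(5t)} = 5/(s^2 - 25)]; (7/2)·[L{t} = 1!/s^2 = 1/s^2].

G(s) = -7/(s^2 - 25) + 7/(2*s^2)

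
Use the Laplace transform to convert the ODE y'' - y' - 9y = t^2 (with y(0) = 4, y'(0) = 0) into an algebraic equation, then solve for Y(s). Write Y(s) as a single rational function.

Y(s) = (4*s^4 - 4*s^3 + 2)/(s^5 - s^4 - 9*s^3)

Transform both sides with L{·}.
With L{y''} = s^2 Y - s·y(0) - y'(0) and L{y'} = sY - y(0), with y(0) = 4, y'(0) = 0: the LHS transforms to (s^2 - s - 9)Y - (4*s - 4).
The right side is L{t^2} = 2/s^3.
So (s^2 - s - 9)Y = 2/s^3 + (4*s - 4).
Divide through and combine into a single rational function.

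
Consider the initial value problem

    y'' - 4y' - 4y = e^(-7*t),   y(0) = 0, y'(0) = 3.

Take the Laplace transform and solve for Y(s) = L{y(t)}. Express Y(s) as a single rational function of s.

Y(s) = (3*s + 22)/(s^3 + 3*s^2 - 32*s - 28)

Transform both sides with L{·}.
Using L{y''} = s^2 Y - s·y(0) - y'(0) and L{y'} = sY - y(0), with y(0) = 0, y'(0) = 3, the left side becomes (s^2 - 4*s - 4)Y - (3).
The right side is L{e^(-7*t)} = 1/(s + 7).
So (s^2 - 4*s - 4)Y = 1/(s + 7) + (3).
Solve for Y(s) and write it as one ratio of polynomials.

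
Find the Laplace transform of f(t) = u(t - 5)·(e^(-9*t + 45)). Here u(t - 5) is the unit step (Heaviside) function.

exp(-5*s)/(s + 9)

By the second shifting theorem, L{u(t - c)·g(t - c)} = e^(-cs)·H(s) with c = 5 and H(s) = L{g(t)}.
L{e^(-9t)} = 1/(s + 9).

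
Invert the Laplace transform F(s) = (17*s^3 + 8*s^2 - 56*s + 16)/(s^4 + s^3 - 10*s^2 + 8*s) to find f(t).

f(t) = 6*exp(2*t) + 3*exp(t) + 2 + 6*exp(-4*t)

Factor the denominator: s^4 + s^3 - 10*s^2 + 8*s = s*(s - 2)*(s - 1)*(s + 4).
Partial fraction decomposition gives [2/s] + [6/(s - 2)] + [6/(s + 4)] + [3/(s - 1)].
Invert each term: 2/(s - 0) ↔ 2e^(0t); 6/(s - 2) ↔ 6e^(2t); 6/(s + 4) ↔ 6e^(-4t); 3/(s - 1) ↔ 3e^(t).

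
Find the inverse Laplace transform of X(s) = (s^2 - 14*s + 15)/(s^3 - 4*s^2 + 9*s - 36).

Factor the denominator: s^3 - 4*s^2 + 9*s - 36 = (s - 4)*(s^2 + 9).
Partial fraction decomposition gives [-1/(s - 4)] + [2*s/(s^2 + 9)] + [-6/(s^2 + 9)].
Invert each term: -1/(s - 4) ↔ -e^(4t); 2·s/(s^2 + 9) ↔ 2cos(3t); -2·3/(s^2 + 9) ↔ -2sin(3t).

-exp(4*t) - 2*sin(3*t) + 2*cos(3*t)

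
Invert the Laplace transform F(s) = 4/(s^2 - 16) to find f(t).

f(t) = sinh(4*t)

Since L{sinh(4t)} = 4/(s^2 - 16), the inverse is sinh(4*t).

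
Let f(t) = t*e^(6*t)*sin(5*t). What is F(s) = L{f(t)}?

L{sin(5t)} = 5/(s^2 + 25).
Multiplying by e^(6t) shifts s → s - 6, so L{e^(6*t)*sin(5*t)} = 5/((s - 6)^2 + 25).
Then apply L{t·g(t)} = -d/ds[G(s)] with G(s) = 5/((s - 6)^2 + 25):
differentiating 1 time and applying the sign gives 10*(s - 6)/(s^2 - 12*s + 61)^2.

F(s) = 10*(s - 6)/(s^2 - 12*s + 61)^2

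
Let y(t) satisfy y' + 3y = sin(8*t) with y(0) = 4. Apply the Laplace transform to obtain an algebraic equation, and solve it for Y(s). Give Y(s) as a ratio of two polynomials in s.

Y(s) = (4*s^2 + 264)/(s^3 + 3*s^2 + 64*s + 192)

Laplace-transform each side.
Using L{y'} = sY - y(0) = sY - 4, the left side becomes (s + 3)Y - (4).
The right side is L{sin(8*t)} = 8/(s^2 + 64).
So (s + 3)Y = 8/(s^2 + 64) + (4).
Isolate Y and clear denominators.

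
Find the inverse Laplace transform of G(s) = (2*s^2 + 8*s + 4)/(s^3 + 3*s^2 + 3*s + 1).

-t^2*exp(-t) + 4*t*exp(-t) + 2*exp(-t)

Factor the denominator: s^3 + 3*s^2 + 3*s + 1 = (s + 1)^3.
Partial fraction decomposition gives [2/(s + 1)] + [4/(s + 1)^2] + [-2/(s + 1)^3].
Invert each term: 2/(s + 1) ↔ 2e^(-t); 4/(s + 1)^2 ↔ 4t·e^(-t); -2/(s + 1)^3 ↔ (-1)t^2·e^(-t).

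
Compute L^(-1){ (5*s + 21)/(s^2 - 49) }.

4*exp(7*t) + exp(-7*t)

Factor the denominator: s^2 - 49 = (s - 7)*(s + 7).
Partial fraction decomposition gives [4/(s - 7)] + [1/(s + 7)].
Invert each term: 4/(s - 7) ↔ 4e^(7t); 1/(s + 7) ↔ e^(-7t).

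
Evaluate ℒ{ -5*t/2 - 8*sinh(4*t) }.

The transform is linear, so treat each term independently.
(-5/2)·[L{t} = 1!/s^2 = 1/s^2]; (-8)·[L{sinh(4t)} = 4/(s^2 - 16)].

-32/(s^2 - 16) - 5/(2*s^2)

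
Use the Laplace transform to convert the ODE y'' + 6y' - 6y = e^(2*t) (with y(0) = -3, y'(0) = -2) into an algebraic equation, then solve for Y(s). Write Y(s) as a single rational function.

Take the Laplace transform of both sides.
The derivative rules (L{y''} = s^2 Y - s·y(0) - y'(0) and L{y'} = sY - y(0), with y(0) = -3, y'(0) = -2) turn the left side into (s^2 + 6*s - 6)Y - (-3*s - 20).
The right side is L{e^(2*t)} = 1/(s - 2).
So (s^2 + 6*s - 6)Y = 1/(s - 2) + (-3*s - 20).
Divide through and combine into a single rational function.

Y(s) = (-3*s^2 - 14*s + 41)/(s^3 + 4*s^2 - 18*s + 12)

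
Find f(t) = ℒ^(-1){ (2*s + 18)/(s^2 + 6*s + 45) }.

f(t) = 2*exp(-3*t)*sin(6*t) + 2*exp(-3*t)*cos(6*t)

Complete the square in the denominator: s^2 + 6*s + 45 = (s + 3)^2 + 6^2.
Split the numerator to match: 2*s + 18 = 2·(s + 3) + 2·6.
Invert each term: 2·(s + 3)/((s + 3)^2 + 36) ↔ 2e^(-3t)cos(6t); 2·6/((s + 3)^2 + 36) ↔ 2e^(-3t)sin(6t).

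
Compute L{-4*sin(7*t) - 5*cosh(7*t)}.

-5*s/(s^2 - 49) - 28/(s^2 + 49)

By linearity of the Laplace transform, transform each term separately.
(-5)·[L{cosh(7t)} = s/(s^2 - 49)]; (-4)·[L{sin(7t)} = 7/(s^2 + 49)].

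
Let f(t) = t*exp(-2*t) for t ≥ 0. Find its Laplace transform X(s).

L{e^(-2t)} = 1/(s + 2).
Then apply L{t·g(t)} = -d/ds[G(s)] with G(s) = 1/(s + 2):
differentiating 1 time and applying the sign gives (s + 2)^(-2).

X(s) = (s + 2)^(-2)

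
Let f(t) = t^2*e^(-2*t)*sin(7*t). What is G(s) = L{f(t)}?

G(s) = 14*(3*s^2 + 12*s - 37)/(s^2 + 4*s + 53)^3

L{sin(7t)} = 7/(s^2 + 49).
Multiplying by e^(-2t) shifts s → s + 2, so L{e^(-2*t)*sin(7*t)} = 7/((s + 2)^2 + 49).
Then apply L{t^2·g(t)} = (-1)^2 d^2/ds^2[H(s)] with H(s) = 7/((s + 2)^2 + 49):
differentiating 2 times and applying the sign gives 14*(3*s^2 + 12*s - 37)/(s^2 + 4*s + 53)^3.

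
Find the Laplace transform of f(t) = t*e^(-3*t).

L{e^(-3t)} = 1/(s + 3).
Then apply L{t·g(t)} = -d/ds[G(s)] with G(s) = 1/(s + 3):
differentiating 1 time and applying the sign gives (s + 3)^(-2).

(s + 3)^(-2)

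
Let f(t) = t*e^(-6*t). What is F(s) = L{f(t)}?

F(s) = (s + 6)^(-2)

L{e^(-6t)} = 1/(s + 6).
Then apply L{t·g(t)} = -d/ds[G(s)] with G(s) = 1/(s + 6):
differentiating 1 time and applying the sign gives (s + 6)^(-2).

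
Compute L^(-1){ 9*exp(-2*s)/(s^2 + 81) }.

Heaviside(t - 2)*(sin(9*t - 18))

The factor e^(-2s) signals a time shift by c = 2 (second shifting theorem).
L{sin(9t)} = 9/(s^2 + 81), so L^-1{9/(s^2 + 81)} = sin(9*t).
Hence the inverse is u(t - 2) times that function evaluated at t - 2.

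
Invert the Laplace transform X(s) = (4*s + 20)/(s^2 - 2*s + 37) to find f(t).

f(t) = 4*exp(t)*sin(6*t) + 4*exp(t)*cos(6*t)

Complete the square in the denominator: s^2 - 2*s + 37 = (s - 1)^2 + 6^2.
Split the numerator to match: 4*s + 20 = 4·(s - 1) + 4·6.
Invert each term: 4·(s - 1)/((s - 1)^2 + 36) ↔ 4e^(t)cos(6t); 4·6/((s - 1)^2 + 36) ↔ 4e^(t)sin(6t).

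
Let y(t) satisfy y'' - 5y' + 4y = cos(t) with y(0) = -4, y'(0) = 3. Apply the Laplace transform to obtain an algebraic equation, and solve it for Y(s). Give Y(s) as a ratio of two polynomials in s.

Y(s) = (-4*s^3 + 23*s^2 - 3*s + 23)/(s^4 - 5*s^3 + 5*s^2 - 5*s + 4)

Laplace-transform each side.
Using L{y''} = s^2 Y - s·y(0) - y'(0) and L{y'} = sY - y(0), with y(0) = -4, y'(0) = 3, the left side becomes (s^2 - 5*s + 4)Y - (-4*s + 23).
The right side is L{cos(t)} = s/(s^2 + 1).
So (s^2 - 5*s + 4)Y = s/(s^2 + 1) + (-4*s + 23).
Divide through and combine into a single rational function.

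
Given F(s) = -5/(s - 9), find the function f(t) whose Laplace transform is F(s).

f(t) = -5*exp(9*t)

Since L{e^(9t)} = 1/(s - 9), the inverse is exp(9*t), scaled by -5.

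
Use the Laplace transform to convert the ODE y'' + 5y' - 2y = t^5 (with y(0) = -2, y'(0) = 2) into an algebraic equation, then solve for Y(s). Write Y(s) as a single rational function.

Take the Laplace transform of both sides.
The derivative rules (L{y''} = s^2 Y - s·y(0) - y'(0) and L{y'} = sY - y(0), with y(0) = -2, y'(0) = 2) turn the left side into (s^2 + 5*s - 2)Y - (-2*s - 8).
The right side is L{t^5} = 120/s^6.
So (s^2 + 5*s - 2)Y = 120/s^6 + (-2*s - 8).
Divide through and combine into a single rational function.

Y(s) = (-2*s^7 - 8*s^6 + 120)/(s^8 + 5*s^7 - 2*s^6)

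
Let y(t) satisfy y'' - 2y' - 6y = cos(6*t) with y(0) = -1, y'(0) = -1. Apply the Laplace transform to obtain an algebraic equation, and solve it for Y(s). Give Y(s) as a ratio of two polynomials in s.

Y(s) = (-s^3 + s^2 - 35*s + 36)/(s^4 - 2*s^3 + 30*s^2 - 72*s - 216)

Apply the Laplace transform to the equation.
With L{y''} = s^2 Y - s·y(0) - y'(0) and L{y'} = sY - y(0), with y(0) = -1, y'(0) = -1: the LHS transforms to (s^2 - 2*s - 6)Y - (-s + 1).
The right side is L{cos(6*t)} = s/(s^2 + 36).
So (s^2 - 2*s - 6)Y = s/(s^2 + 36) + (-s + 1).
Isolate Y and clear denominators.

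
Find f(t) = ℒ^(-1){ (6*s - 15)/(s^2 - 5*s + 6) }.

Factor the denominator: s^2 - 5*s + 6 = (s - 3)*(s - 2).
Partial fraction decomposition gives [3/(s - 3)] + [3/(s - 2)].
Invert each term: 3/(s - 3) ↔ 3e^(3t); 3/(s - 2) ↔ 3e^(2t).

f(t) = 3*exp(3*t) + 3*exp(2*t)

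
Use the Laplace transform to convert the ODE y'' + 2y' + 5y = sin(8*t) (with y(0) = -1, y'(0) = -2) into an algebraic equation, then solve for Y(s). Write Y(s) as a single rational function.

Transform both sides with L{·}.
Using L{y''} = s^2 Y - s·y(0) - y'(0) and L{y'} = sY - y(0), with y(0) = -1, y'(0) = -2, the left side becomes (s^2 + 2*s + 5)Y - (-s - 4).
The right side is L{sin(8*t)} = 8/(s^2 + 64).
So (s^2 + 2*s + 5)Y = 8/(s^2 + 64) + (-s - 4).
Solve for Y(s) and write it as one ratio of polynomials.

Y(s) = (-s^3 - 4*s^2 - 64*s - 248)/(s^4 + 2*s^3 + 69*s^2 + 128*s + 320)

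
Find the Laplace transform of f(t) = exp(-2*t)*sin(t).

1/((s + 2)^2 + 1)

L{sin(t)} = 1/(s^2 + 1).
By the first shifting theorem, multiplying by e^(-2t) replaces s with s + 2.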